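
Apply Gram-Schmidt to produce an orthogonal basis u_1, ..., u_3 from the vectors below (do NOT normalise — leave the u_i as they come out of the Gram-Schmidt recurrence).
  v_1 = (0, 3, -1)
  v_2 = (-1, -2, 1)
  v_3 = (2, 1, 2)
Orthogonal basis:
  u_1 = (0, 3, -1)
  u_2 = (-1, 1/10, 3/10)
  u_3 = (9/11, 9/11, 27/11)

Apply the Gram-Schmidt recurrence
  u_1 = v_1
  u_i = v_i − Σ_{j<i} ((v_i · u_j) / (u_j · u_j)) · u_j.

Step by step this gives:
  u_1 = (0, 3, -1)
  u_2 = (-1, 1/10, 3/10)
  u_3 = (9/11, 9/11, 27/11)

Orthogonality check:
  u_2 · u_1 = 0 (should be 0)
  u_3 · u_1 = 0 (should be 0)
  u_3 · u_2 = 0 (should be 0)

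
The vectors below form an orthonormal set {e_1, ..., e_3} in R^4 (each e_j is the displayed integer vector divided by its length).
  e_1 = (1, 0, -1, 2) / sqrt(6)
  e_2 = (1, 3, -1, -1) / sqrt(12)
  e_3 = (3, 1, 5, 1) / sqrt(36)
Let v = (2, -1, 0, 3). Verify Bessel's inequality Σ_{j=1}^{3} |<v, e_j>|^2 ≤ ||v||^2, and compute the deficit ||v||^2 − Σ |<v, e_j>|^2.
Σ |<v, e_j>|^2 = 124/9; ||v||^2 = 14; deficit = 2/9

Write each e_j = u_j / sqrt(<u_j, u_j>) where u_j is the displayed integer vector. Then <v, e_j> = <v, u_j> / sqrt(<u_j, u_j>), so |<v, e_j>|^2 = <v, u_j>^2 / <u_j, u_j>.
Coefficients: <v, e_1> = 8/sqrt(6), <v, e_2> = -4/sqrt(12), <v, e_3> = 8/sqrt(36).
Square and sum: Σ |<v, e_j>|^2 = 124/9.
Compute ||v||^2 = v·v = 14.
Deficit = 14 − 124/9 = 2/9 ≥ 0, confirming Bessel's inequality. (The deficit equals ||v − Σ <v,e_j> e_j||^2, the squared distance from v to span{e_j}.)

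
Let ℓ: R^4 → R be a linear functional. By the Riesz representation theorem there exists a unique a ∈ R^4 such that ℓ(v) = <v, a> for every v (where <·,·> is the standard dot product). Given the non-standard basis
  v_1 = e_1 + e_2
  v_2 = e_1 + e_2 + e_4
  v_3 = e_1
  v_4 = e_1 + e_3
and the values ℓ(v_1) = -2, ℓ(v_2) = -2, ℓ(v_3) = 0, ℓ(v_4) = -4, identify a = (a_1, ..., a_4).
a = (0, -2, -4, 0)

Write a = (a_1, ..., a_4) in the standard basis. For each basis vector v_i, ℓ(v_i) = <v_i, a> is a linear equation in the a_j's. Collect the n equations into a matrix system V a = ℓ, where row i of V is v_i (expressed in the standard basis). Since V is invertible (lower-triangular with 1s on the diagonal, up to permutation), solve by back-substitution:
  V =
[[1, 1, 0, 0],
 [1, 1, 0, 1],
 [1, 0, 0, 0],
 [1, 0, 1, 0]]
  V a = (-2, -2, 0, -4)
Solving gives a = (0, -2, -4, 0).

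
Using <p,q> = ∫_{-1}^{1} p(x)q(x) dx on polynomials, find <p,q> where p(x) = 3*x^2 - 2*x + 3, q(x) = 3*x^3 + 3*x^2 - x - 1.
<p,q> = 8/15

Expand the product: p(x)·q(x) = 9*x^5 + 3*x^4 + 8*x^2 - x - 3.
∫_{-1}^{1} of each monomial x^k gives [2/(k+1) if k even, 0 if k odd]. Integrating term-by-term (or equivalently evaluating the antiderivative F(x) = 3*x^6/2 + 3*x^5/5 + 8*x^3/3 - x^2/2 - 3*x at the endpoints):
  F(1) − F(−1) = 19/15 − (11/15) = 8/15.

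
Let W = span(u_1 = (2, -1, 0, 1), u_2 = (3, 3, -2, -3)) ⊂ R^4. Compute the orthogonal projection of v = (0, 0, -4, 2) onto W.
proj_W(v) = (80/93, -13/93, -4/31, 13/93)

Set up U = [u_1 | ... | u_2] ∈ R^(4×2). The projector onto W = col(U) is P = U (U^T U)^(-1) U^T.
Compute U^T U =
  [6, 0]
  [0, 31],
and U^T v = (2, 2).
Solve U^T U · c = U^T v for the coefficients: c = (1/3, 2/31). The projection is proj_W(v) = U c.
Check: (v - proj_W(v)) · u_1 = 0  (should be 0).
Check: (v - proj_W(v)) · u_2 = 0  (should be 0).
Result: proj_W(v) = (80/93, -13/93, -4/31, 13/93).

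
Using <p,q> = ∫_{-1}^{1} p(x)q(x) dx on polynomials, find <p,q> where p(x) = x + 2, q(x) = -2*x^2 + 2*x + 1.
<p,q> = 8/3

Expand the product: p(x)·q(x) = -2*x^3 - 2*x^2 + 5*x + 2.
∫_{-1}^{1} of each monomial x^k gives [2/(k+1) if k even, 0 if k odd]. Integrating term-by-term (or equivalently evaluating the antiderivative F(x) = -x^4/2 - 2*x^3/3 + 5*x^2/2 + 2*x at the endpoints):
  F(1) − F(−1) = 10/3 − (2/3) = 8/3.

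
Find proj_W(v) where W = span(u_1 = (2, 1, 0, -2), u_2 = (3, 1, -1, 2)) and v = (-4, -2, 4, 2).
proj_W(v) = (-14/3, -2, 2/3, 4/3)

Set up U = [u_1 | ... | u_2] ∈ R^(4×2). The projector onto W = col(U) is P = U (U^T U)^(-1) U^T.
Compute U^T U =
  [9, 3]
  [3, 15],
and U^T v = (-14, -14).
Solve U^T U · c = U^T v for the coefficients: c = (-4/3, -2/3). The projection is proj_W(v) = U c.
Check: (v - proj_W(v)) · u_1 = 0  (should be 0).
Check: (v - proj_W(v)) · u_2 = 0  (should be 0).
Result: proj_W(v) = (-14/3, -2, 2/3, 4/3).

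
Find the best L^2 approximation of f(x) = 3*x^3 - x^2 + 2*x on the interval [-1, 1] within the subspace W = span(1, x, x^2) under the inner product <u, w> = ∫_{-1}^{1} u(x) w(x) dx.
g(x) = -x^2 + 19*x/5

The best approximation g ∈ W is the orthogonal projection of f onto W. Writing g = a_0 + a_1 x + a_2 x^2, the coefficients solve the normal equations G · a = b where
  G_{ij} = <φ_i, φ_j> and b_i = <f, φ_i>, with φ_0 = 1, φ_1 = x, φ_2 = x^2.
G =
  [2, 0, 2/3]
  [0, 2/3, 0]
  [2/3, 0, 2/5],
b = (-2/3, 38/15, -2/5).
Solving gives a_0 = 0, a_1 = 19/5, a_2 = -1, so
  g(x) = -x^2 + 19*x/5.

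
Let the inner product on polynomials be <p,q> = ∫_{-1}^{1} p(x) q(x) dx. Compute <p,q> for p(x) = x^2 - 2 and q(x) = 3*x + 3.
<p,q> = -10

Expand the product: p(x)·q(x) = 3*x^3 + 3*x^2 - 6*x - 6.
∫_{-1}^{1} of each monomial x^k gives [2/(k+1) if k even, 0 if k odd]. Integrating term-by-term (or equivalently evaluating the antiderivative F(x) = 3*x^4/4 + x^3 - 3*x^2 - 6*x at the endpoints):
  F(1) − F(−1) = -29/4 − (11/4) = -10.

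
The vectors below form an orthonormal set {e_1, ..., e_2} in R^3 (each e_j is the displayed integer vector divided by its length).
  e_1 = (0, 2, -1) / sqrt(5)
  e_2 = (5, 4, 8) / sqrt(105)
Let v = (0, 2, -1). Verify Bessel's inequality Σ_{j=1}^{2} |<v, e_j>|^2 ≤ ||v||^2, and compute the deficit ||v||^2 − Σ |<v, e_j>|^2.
Σ |<v, e_j>|^2 = 5; ||v||^2 = 5; deficit = 0

Write each e_j = u_j / sqrt(<u_j, u_j>) where u_j is the displayed integer vector. Then <v, e_j> = <v, u_j> / sqrt(<u_j, u_j>), so |<v, e_j>|^2 = <v, u_j>^2 / <u_j, u_j>.
Coefficients: <v, e_1> = 5/sqrt(5), <v, e_2> = 0/sqrt(105).
Square and sum: Σ |<v, e_j>|^2 = 5.
Compute ||v||^2 = v·v = 5.
Deficit = 5 − 5 = 0 ≥ 0, confirming Bessel's inequality. (The deficit equals ||v − Σ <v,e_j> e_j||^2, the squared distance from v to span{e_j}.)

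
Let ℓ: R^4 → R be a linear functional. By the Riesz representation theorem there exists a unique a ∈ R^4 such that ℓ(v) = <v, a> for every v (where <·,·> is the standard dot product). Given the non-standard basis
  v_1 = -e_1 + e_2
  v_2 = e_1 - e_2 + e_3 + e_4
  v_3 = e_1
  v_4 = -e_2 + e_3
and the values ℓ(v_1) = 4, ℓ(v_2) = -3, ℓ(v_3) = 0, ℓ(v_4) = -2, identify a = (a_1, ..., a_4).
a = (0, 4, 2, -1)

Write a = (a_1, ..., a_4) in the standard basis. For each basis vector v_i, ℓ(v_i) = <v_i, a> is a linear equation in the a_j's. Collect the n equations into a matrix system V a = ℓ, where row i of V is v_i (expressed in the standard basis). Since V is invertible (lower-triangular with 1s on the diagonal, up to permutation), solve by back-substitution:
  V =
[[-1, 1, 0, 0],
 [1, -1, 1, 1],
 [1, 0, 0, 0],
 [0, -1, 1, 0]]
  V a = (4, -3, 0, -2)
Solving gives a = (0, 4, 2, -1).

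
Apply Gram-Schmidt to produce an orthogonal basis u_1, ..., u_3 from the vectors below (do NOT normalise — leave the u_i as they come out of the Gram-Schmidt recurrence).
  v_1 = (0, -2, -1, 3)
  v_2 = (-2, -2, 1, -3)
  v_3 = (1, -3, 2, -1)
Orthogonal basis:
  u_1 = (0, -2, -1, 3)
  u_2 = (-2, -20/7, 4/7, -12/7)
  u_3 = (20/9, -10/9, 31/18, -1/6)

Apply the Gram-Schmidt recurrence
  u_1 = v_1
  u_i = v_i − Σ_{j<i} ((v_i · u_j) / (u_j · u_j)) · u_j.

Step by step this gives:
  u_1 = (0, -2, -1, 3)
  u_2 = (-2, -20/7, 4/7, -12/7)
  u_3 = (20/9, -10/9, 31/18, -1/6)

Orthogonality check:
  u_2 · u_1 = 0 (should be 0)
  u_3 · u_1 = 0 (should be 0)
  u_3 · u_2 = 0 (should be 0)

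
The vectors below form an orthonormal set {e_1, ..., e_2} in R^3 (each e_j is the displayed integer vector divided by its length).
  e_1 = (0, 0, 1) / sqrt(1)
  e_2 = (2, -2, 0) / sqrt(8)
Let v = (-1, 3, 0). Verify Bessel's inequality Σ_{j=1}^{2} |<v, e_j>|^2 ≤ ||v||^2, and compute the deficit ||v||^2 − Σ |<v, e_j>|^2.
Σ |<v, e_j>|^2 = 8; ||v||^2 = 10; deficit = 2

Write each e_j = u_j / sqrt(<u_j, u_j>) where u_j is the displayed integer vector. Then <v, e_j> = <v, u_j> / sqrt(<u_j, u_j>), so |<v, e_j>|^2 = <v, u_j>^2 / <u_j, u_j>.
Coefficients: <v, e_1> = 0/sqrt(1), <v, e_2> = -8/sqrt(8).
Square and sum: Σ |<v, e_j>|^2 = 8.
Compute ||v||^2 = v·v = 10.
Deficit = 10 − 8 = 2 ≥ 0, confirming Bessel's inequality. (The deficit equals ||v − Σ <v,e_j> e_j||^2, the squared distance from v to span{e_j}.)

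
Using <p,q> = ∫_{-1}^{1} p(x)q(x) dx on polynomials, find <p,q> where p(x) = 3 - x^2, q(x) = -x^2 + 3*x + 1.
<p,q> = 56/15

Expand the product: p(x)·q(x) = x^4 - 3*x^3 - 4*x^2 + 9*x + 3.
∫_{-1}^{1} of each monomial x^k gives [2/(k+1) if k even, 0 if k odd]. Integrating term-by-term (or equivalently evaluating the antiderivative F(x) = x^5/5 - 3*x^4/4 - 4*x^3/3 + 9*x^2/2 + 3*x at the endpoints):
  F(1) − F(−1) = 337/60 − (113/60) = 56/15.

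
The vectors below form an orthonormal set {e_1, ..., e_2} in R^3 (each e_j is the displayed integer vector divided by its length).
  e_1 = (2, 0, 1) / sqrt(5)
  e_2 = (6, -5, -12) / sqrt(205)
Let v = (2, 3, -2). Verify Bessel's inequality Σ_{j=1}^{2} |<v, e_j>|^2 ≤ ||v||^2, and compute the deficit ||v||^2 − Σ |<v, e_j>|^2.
Σ |<v, e_j>|^2 = 121/41; ||v||^2 = 17; deficit = 576/41

Write each e_j = u_j / sqrt(<u_j, u_j>) where u_j is the displayed integer vector. Then <v, e_j> = <v, u_j> / sqrt(<u_j, u_j>), so |<v, e_j>|^2 = <v, u_j>^2 / <u_j, u_j>.
Coefficients: <v, e_1> = 2/sqrt(5), <v, e_2> = 21/sqrt(205).
Square and sum: Σ |<v, e_j>|^2 = 121/41.
Compute ||v||^2 = v·v = 17.
Deficit = 17 − 121/41 = 576/41 ≥ 0, confirming Bessel's inequality. (The deficit equals ||v − Σ <v,e_j> e_j||^2, the squared distance from v to span{e_j}.)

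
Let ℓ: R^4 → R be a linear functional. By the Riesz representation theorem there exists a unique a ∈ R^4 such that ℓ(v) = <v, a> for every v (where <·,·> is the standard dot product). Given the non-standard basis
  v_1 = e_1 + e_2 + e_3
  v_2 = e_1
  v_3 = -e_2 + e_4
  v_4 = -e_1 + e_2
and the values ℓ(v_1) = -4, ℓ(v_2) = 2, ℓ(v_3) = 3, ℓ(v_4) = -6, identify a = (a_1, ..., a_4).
a = (2, -4, -2, -1)

Write a = (a_1, ..., a_4) in the standard basis. For each basis vector v_i, ℓ(v_i) = <v_i, a> is a linear equation in the a_j's. Collect the n equations into a matrix system V a = ℓ, where row i of V is v_i (expressed in the standard basis). Since V is invertible (lower-triangular with 1s on the diagonal, up to permutation), solve by back-substitution:
  V =
[[1, 1, 1, 0],
 [1, 0, 0, 0],
 [0, -1, 0, 1],
 [-1, 1, 0, 0]]
  V a = (-4, 2, 3, -6)
Solving gives a = (2, -4, -2, -1).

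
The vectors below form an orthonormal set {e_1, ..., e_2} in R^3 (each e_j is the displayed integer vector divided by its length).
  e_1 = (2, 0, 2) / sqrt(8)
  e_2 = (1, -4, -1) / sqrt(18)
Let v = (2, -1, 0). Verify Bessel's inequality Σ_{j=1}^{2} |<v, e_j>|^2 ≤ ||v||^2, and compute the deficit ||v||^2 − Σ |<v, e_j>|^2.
Σ |<v, e_j>|^2 = 4; ||v||^2 = 5; deficit = 1

Write each e_j = u_j / sqrt(<u_j, u_j>) where u_j is the displayed integer vector. Then <v, e_j> = <v, u_j> / sqrt(<u_j, u_j>), so |<v, e_j>|^2 = <v, u_j>^2 / <u_j, u_j>.
Coefficients: <v, e_1> = 4/sqrt(8), <v, e_2> = 6/sqrt(18).
Square and sum: Σ |<v, e_j>|^2 = 4.
Compute ||v||^2 = v·v = 5.
Deficit = 5 − 4 = 1 ≥ 0, confirming Bessel's inequality. (The deficit equals ||v − Σ <v,e_j> e_j||^2, the squared distance from v to span{e_j}.)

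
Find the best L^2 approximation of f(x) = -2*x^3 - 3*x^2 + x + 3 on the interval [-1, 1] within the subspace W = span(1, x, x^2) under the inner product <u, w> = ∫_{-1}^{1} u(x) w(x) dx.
g(x) = -3*x^2 - x/5 + 3

The best approximation g ∈ W is the orthogonal projection of f onto W. Writing g = a_0 + a_1 x + a_2 x^2, the coefficients solve the normal equations G · a = b where
  G_{ij} = <φ_i, φ_j> and b_i = <f, φ_i>, with φ_0 = 1, φ_1 = x, φ_2 = x^2.
G =
  [2, 0, 2/3]
  [0, 2/3, 0]
  [2/3, 0, 2/5],
b = (4, -2/15, 4/5).
Solving gives a_0 = 3, a_1 = -1/5, a_2 = -3, so
  g(x) = -3*x^2 - x/5 + 3.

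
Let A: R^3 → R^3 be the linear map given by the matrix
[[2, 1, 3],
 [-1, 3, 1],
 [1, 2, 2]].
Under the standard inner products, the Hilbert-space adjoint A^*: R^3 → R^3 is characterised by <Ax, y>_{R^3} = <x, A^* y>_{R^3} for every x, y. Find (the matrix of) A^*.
A^* = A^T =
[[2, -1, 1],
 [1, 3, 2],
 [3, 1, 2]]

For real matrices with standard dot products, the defining identity <Ax, y> = <x, A^* y> gives (Ax)^T y = x^T (A^*) y, i.e. x^T A^T y = x^T (A^*) y. Since this holds for all x, y, we must have A^* = A^T. Therefore
A^* =
[[2, -1, 1],
 [1, 3, 2],
 [3, 1, 2]].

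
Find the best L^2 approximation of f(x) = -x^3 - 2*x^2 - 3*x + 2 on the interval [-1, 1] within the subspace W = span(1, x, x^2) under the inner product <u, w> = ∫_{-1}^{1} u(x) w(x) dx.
g(x) = -2*x^2 - 18*x/5 + 2

The best approximation g ∈ W is the orthogonal projection of f onto W. Writing g = a_0 + a_1 x + a_2 x^2, the coefficients solve the normal equations G · a = b where
  G_{ij} = <φ_i, φ_j> and b_i = <f, φ_i>, with φ_0 = 1, φ_1 = x, φ_2 = x^2.
G =
  [2, 0, 2/3]
  [0, 2/3, 0]
  [2/3, 0, 2/5],
b = (8/3, -12/5, 8/15).
Solving gives a_0 = 2, a_1 = -18/5, a_2 = -2, so
  g(x) = -2*x^2 - 18*x/5 + 2.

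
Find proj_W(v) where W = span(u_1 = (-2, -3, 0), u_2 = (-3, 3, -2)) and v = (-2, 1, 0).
proj_W(v) = (-458/277, 213/277, -240/277)

Set up U = [u_1 | ... | u_2] ∈ R^(3×2). The projector onto W = col(U) is P = U (U^T U)^(-1) U^T.
Compute U^T U =
  [13, -3]
  [-3, 22],
and U^T v = (1, 9).
Solve U^T U · c = U^T v for the coefficients: c = (49/277, 120/277). The projection is proj_W(v) = U c.
Check: (v - proj_W(v)) · u_1 = 0  (should be 0).
Check: (v - proj_W(v)) · u_2 = 0  (should be 0).
Result: proj_W(v) = (-458/277, 213/277, -240/277).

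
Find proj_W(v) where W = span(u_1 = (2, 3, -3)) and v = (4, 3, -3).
proj_W(v) = (26/11, 39/11, -39/11)

Set up U = [u_1 | ... | u_1] ∈ R^(3×1). The projector onto W = col(U) is P = U (U^T U)^(-1) U^T.
Compute U^T U =
  [22],
and U^T v = (26).
Solve U^T U · c = U^T v for the coefficients: c = (13/11). The projection is proj_W(v) = U c.
Check: (v - proj_W(v)) · u_1 = 0  (should be 0).
Result: proj_W(v) = (26/11, 39/11, -39/11).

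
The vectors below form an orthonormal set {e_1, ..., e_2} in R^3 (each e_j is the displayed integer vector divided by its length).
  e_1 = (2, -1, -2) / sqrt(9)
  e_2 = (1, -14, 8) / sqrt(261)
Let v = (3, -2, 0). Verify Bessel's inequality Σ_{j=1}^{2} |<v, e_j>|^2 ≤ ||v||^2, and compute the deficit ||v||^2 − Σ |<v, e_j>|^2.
Σ |<v, e_j>|^2 = 313/29; ||v||^2 = 13; deficit = 64/29

Write each e_j = u_j / sqrt(<u_j, u_j>) where u_j is the displayed integer vector. Then <v, e_j> = <v, u_j> / sqrt(<u_j, u_j>), so |<v, e_j>|^2 = <v, u_j>^2 / <u_j, u_j>.
Coefficients: <v, e_1> = 8/sqrt(9), <v, e_2> = 31/sqrt(261).
Square and sum: Σ |<v, e_j>|^2 = 313/29.
Compute ||v||^2 = v·v = 13.
Deficit = 13 − 313/29 = 64/29 ≥ 0, confirming Bessel's inequality. (The deficit equals ||v − Σ <v,e_j> e_j||^2, the squared distance from v to span{e_j}.)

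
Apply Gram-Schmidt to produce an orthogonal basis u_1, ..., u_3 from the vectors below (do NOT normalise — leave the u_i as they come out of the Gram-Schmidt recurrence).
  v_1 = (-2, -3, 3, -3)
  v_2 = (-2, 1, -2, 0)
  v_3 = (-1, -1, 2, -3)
Orthogonal basis:
  u_1 = (-2, -3, 3, -3)
  u_2 = (-72/31, 16/31, -47/31, -15/31)
  u_3 = (45/127, 117/127, 27/254, -267/254)

Apply the Gram-Schmidt recurrence
  u_1 = v_1
  u_i = v_i − Σ_{j<i} ((v_i · u_j) / (u_j · u_j)) · u_j.

Step by step this gives:
  u_1 = (-2, -3, 3, -3)
  u_2 = (-72/31, 16/31, -47/31, -15/31)
  u_3 = (45/127, 117/127, 27/254, -267/254)

Orthogonality check:
  u_2 · u_1 = 0 (should be 0)
  u_3 · u_1 = 0 (should be 0)
  u_3 · u_2 = 0 (should be 0)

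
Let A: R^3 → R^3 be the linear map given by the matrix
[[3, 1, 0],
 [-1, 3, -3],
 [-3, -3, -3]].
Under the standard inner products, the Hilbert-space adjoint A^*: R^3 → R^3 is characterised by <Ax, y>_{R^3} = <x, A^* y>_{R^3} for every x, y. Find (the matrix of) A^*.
A^* = A^T =
[[3, -1, -3],
 [1, 3, -3],
 [0, -3, -3]]

For real matrices with standard dot products, the defining identity <Ax, y> = <x, A^* y> gives (Ax)^T y = x^T (A^*) y, i.e. x^T A^T y = x^T (A^*) y. Since this holds for all x, y, we must have A^* = A^T. Therefore
A^* =
[[3, -1, -3],
 [1, 3, -3],
 [0, -3, -3]].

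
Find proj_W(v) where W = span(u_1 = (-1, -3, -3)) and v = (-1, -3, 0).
proj_W(v) = (-10/19, -30/19, -30/19)

Set up U = [u_1 | ... | u_1] ∈ R^(3×1). The projector onto W = col(U) is P = U (U^T U)^(-1) U^T.
Compute U^T U =
  [19],
and U^T v = (10).
Solve U^T U · c = U^T v for the coefficients: c = (10/19). The projection is proj_W(v) = U c.
Check: (v - proj_W(v)) · u_1 = 0  (should be 0).
Result: proj_W(v) = (-10/19, -30/19, -30/19).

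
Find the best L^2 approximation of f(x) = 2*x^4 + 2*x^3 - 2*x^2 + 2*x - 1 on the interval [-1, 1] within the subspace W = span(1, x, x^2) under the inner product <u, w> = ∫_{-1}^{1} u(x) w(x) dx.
g(x) = -2*x^2/7 + 16*x/5 - 41/35

The best approximation g ∈ W is the orthogonal projection of f onto W. Writing g = a_0 + a_1 x + a_2 x^2, the coefficients solve the normal equations G · a = b where
  G_{ij} = <φ_i, φ_j> and b_i = <f, φ_i>, with φ_0 = 1, φ_1 = x, φ_2 = x^2.
G =
  [2, 0, 2/3]
  [0, 2/3, 0]
  [2/3, 0, 2/5],
b = (-38/15, 32/15, -94/105).
Solving gives a_0 = -41/35, a_1 = 16/5, a_2 = -2/7, so
  g(x) = -2*x^2/7 + 16*x/5 - 41/35.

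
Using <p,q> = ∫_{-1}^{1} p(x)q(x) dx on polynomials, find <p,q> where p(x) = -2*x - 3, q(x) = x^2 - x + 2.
<p,q> = -38/3

Expand the product: p(x)·q(x) = -2*x^3 - x^2 - x - 6.
∫_{-1}^{1} of each monomial x^k gives [2/(k+1) if k even, 0 if k odd]. Integrating term-by-term (or equivalently evaluating the antiderivative F(x) = -x^4/2 - x^3/3 - x^2/2 - 6*x at the endpoints):
  F(1) − F(−1) = -22/3 − (16/3) = -38/3.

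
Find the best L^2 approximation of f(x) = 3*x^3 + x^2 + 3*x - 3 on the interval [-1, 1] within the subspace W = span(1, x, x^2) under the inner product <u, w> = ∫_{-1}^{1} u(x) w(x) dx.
g(x) = x^2 + 24*x/5 - 3

The best approximation g ∈ W is the orthogonal projection of f onto W. Writing g = a_0 + a_1 x + a_2 x^2, the coefficients solve the normal equations G · a = b where
  G_{ij} = <φ_i, φ_j> and b_i = <f, φ_i>, with φ_0 = 1, φ_1 = x, φ_2 = x^2.
G =
  [2, 0, 2/3]
  [0, 2/3, 0]
  [2/3, 0, 2/5],
b = (-16/3, 16/5, -8/5).
Solving gives a_0 = -3, a_1 = 24/5, a_2 = 1, so
  g(x) = x^2 + 24*x/5 - 3.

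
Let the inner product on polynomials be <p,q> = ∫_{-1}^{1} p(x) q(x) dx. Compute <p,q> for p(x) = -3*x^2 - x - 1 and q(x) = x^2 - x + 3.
<p,q> = -66/5

Expand the product: p(x)·q(x) = -3*x^4 + 2*x^3 - 9*x^2 - 2*x - 3.
∫_{-1}^{1} of each monomial x^k gives [2/(k+1) if k even, 0 if k odd]. Integrating term-by-term (or equivalently evaluating the antiderivative F(x) = -3*x^5/5 + x^4/2 - 3*x^3 - x^2 - 3*x at the endpoints):
  F(1) − F(−1) = -71/10 − (61/10) = -66/5.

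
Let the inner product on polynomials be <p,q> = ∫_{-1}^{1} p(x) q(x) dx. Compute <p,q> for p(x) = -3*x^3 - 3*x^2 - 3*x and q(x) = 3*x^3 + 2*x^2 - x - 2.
<p,q> = -48/35

Expand the product: p(x)·q(x) = -9*x^6 - 15*x^5 - 12*x^4 + 3*x^3 + 9*x^2 + 6*x.
∫_{-1}^{1} of each monomial x^k gives [2/(k+1) if k even, 0 if k odd]. Integrating term-by-term (or equivalently evaluating the antiderivative F(x) = -9*x^7/7 - 5*x^6/2 - 12*x^5/5 + 3*x^4/4 + 3*x^3 + 3*x^2 at the endpoints):
  F(1) − F(−1) = 79/140 − (271/140) = -48/35.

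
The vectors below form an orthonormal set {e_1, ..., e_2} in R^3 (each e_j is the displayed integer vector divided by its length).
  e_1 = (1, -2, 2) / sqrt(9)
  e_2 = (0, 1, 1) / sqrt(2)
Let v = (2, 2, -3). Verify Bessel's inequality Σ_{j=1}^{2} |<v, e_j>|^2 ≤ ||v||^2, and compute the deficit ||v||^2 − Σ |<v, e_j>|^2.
Σ |<v, e_j>|^2 = 137/18; ||v||^2 = 17; deficit = 169/18

Write each e_j = u_j / sqrt(<u_j, u_j>) where u_j is the displayed integer vector. Then <v, e_j> = <v, u_j> / sqrt(<u_j, u_j>), so |<v, e_j>|^2 = <v, u_j>^2 / <u_j, u_j>.
Coefficients: <v, e_1> = -8/sqrt(9), <v, e_2> = -1/sqrt(2).
Square and sum: Σ |<v, e_j>|^2 = 137/18.
Compute ||v||^2 = v·v = 17.
Deficit = 17 − 137/18 = 169/18 ≥ 0, confirming Bessel's inequality. (The deficit equals ||v − Σ <v,e_j> e_j||^2, the squared distance from v to span{e_j}.)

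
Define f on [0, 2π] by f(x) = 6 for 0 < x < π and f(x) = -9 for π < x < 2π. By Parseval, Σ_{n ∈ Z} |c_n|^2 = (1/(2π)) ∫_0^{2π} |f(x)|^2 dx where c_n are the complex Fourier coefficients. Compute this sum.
Σ |c_n|^2 = 117/2

Parseval equates the L^2 energy of f (normalised by 1/(2π)) with the ℓ^2 sum of its Fourier coefficients: (1/(2π)) ∫_0^{2π} |f|^2 = Σ |c_n|^2.
Compute the left side: (1/(2π)) [∫_0^π 6^2 dx + ∫_π^{2π} (-9)^2 dx] = (1/(2π)) · (36π + 81π) = (36 + 81)/2 = 117/2.
So Σ_{n ∈ Z} |c_n|^2 = 117/2.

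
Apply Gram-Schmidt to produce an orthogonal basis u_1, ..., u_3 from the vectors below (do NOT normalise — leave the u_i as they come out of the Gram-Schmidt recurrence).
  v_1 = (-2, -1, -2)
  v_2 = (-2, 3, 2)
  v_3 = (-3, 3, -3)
Orthogonal basis:
  u_1 = (-2, -1, -2)
  u_2 = (-8/3, 8/3, 4/3)
  u_3 = (1, 2, -2)

Apply the Gram-Schmidt recurrence
  u_1 = v_1
  u_i = v_i − Σ_{j<i} ((v_i · u_j) / (u_j · u_j)) · u_j.

Step by step this gives:
  u_1 = (-2, -1, -2)
  u_2 = (-8/3, 8/3, 4/3)
  u_3 = (1, 2, -2)

Orthogonality check:
  u_2 · u_1 = 0 (should be 0)
  u_3 · u_1 = 0 (should be 0)
  u_3 · u_2 = 0 (should be 0)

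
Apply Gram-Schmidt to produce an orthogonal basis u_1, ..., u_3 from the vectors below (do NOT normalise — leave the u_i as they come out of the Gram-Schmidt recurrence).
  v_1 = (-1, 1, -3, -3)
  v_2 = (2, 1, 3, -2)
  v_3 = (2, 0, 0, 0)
Orthogonal basis:
  u_1 = (-1, 1, -3, -3)
  u_2 = (9/5, 6/5, 12/5, -13/5)
  u_3 = (131/86, -13/86, -69/86, 21/86)

Apply the Gram-Schmidt recurrence
  u_1 = v_1
  u_i = v_i − Σ_{j<i} ((v_i · u_j) / (u_j · u_j)) · u_j.

Step by step this gives:
  u_1 = (-1, 1, -3, -3)
  u_2 = (9/5, 6/5, 12/5, -13/5)
  u_3 = (131/86, -13/86, -69/86, 21/86)

Orthogonality check:
  u_2 · u_1 = 0 (should be 0)
  u_3 · u_1 = 0 (should be 0)
  u_3 · u_2 = 0 (should be 0)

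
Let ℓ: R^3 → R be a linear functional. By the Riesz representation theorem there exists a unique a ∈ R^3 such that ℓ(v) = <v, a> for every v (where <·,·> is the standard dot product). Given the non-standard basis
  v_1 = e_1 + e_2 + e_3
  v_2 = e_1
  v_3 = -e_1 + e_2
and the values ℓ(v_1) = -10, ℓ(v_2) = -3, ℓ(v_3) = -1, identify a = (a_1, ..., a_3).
a = (-3, -4, -3)

Write a = (a_1, ..., a_3) in the standard basis. For each basis vector v_i, ℓ(v_i) = <v_i, a> is a linear equation in the a_j's. Collect the n equations into a matrix system V a = ℓ, where row i of V is v_i (expressed in the standard basis). Since V is invertible (lower-triangular with 1s on the diagonal, up to permutation), solve by back-substitution:
  V =
[[1, 1, 1],
 [1, 0, 0],
 [-1, 1, 0]]
  V a = (-10, -3, -1)
Solving gives a = (-3, -4, -3).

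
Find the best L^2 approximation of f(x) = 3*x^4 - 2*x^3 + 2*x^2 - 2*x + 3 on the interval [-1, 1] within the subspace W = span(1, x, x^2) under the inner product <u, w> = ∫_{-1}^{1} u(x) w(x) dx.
g(x) = 32*x^2/7 - 16*x/5 + 96/35

The best approximation g ∈ W is the orthogonal projection of f onto W. Writing g = a_0 + a_1 x + a_2 x^2, the coefficients solve the normal equations G · a = b where
  G_{ij} = <φ_i, φ_j> and b_i = <f, φ_i>, with φ_0 = 1, φ_1 = x, φ_2 = x^2.
G =
  [2, 0, 2/3]
  [0, 2/3, 0]
  [2/3, 0, 2/5],
b = (128/15, -32/15, 128/35).
Solving gives a_0 = 96/35, a_1 = -16/5, a_2 = 32/7, so
  g(x) = 32*x^2/7 - 16*x/5 + 96/35.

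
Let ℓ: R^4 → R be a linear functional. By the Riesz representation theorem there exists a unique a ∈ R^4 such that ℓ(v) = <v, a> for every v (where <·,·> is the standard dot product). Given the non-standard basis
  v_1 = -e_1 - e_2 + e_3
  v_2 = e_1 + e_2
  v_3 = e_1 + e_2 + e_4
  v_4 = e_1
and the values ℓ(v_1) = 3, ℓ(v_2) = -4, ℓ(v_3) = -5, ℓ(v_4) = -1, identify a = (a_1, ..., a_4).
a = (-1, -3, -1, -1)

Write a = (a_1, ..., a_4) in the standard basis. For each basis vector v_i, ℓ(v_i) = <v_i, a> is a linear equation in the a_j's. Collect the n equations into a matrix system V a = ℓ, where row i of V is v_i (expressed in the standard basis). Since V is invertible (lower-triangular with 1s on the diagonal, up to permutation), solve by back-substitution:
  V =
[[-1, -1, 1, 0],
 [1, 1, 0, 0],
 [1, 1, 0, 1],
 [1, 0, 0, 0]]
  V a = (3, -4, -5, -1)
Solving gives a = (-1, -3, -1, -1).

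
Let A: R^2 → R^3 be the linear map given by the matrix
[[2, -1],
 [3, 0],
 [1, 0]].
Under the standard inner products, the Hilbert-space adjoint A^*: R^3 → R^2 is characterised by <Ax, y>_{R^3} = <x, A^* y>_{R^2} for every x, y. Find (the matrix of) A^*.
A^* = A^T =
[[2, 3, 1],
 [-1, 0, 0]]

For real matrices with standard dot products, the defining identity <Ax, y> = <x, A^* y> gives (Ax)^T y = x^T (A^*) y, i.e. x^T A^T y = x^T (A^*) y. Since this holds for all x, y, we must have A^* = A^T. Therefore
A^* =
[[2, 3, 1],
 [-1, 0, 0]].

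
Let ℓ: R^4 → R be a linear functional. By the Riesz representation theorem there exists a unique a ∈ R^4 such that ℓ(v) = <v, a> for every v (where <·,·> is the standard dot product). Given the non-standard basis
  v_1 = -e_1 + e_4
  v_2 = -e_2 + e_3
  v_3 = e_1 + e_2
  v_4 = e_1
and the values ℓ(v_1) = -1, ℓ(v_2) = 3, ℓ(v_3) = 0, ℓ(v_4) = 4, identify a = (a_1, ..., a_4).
a = (4, -4, -1, 3)

Write a = (a_1, ..., a_4) in the standard basis. For each basis vector v_i, ℓ(v_i) = <v_i, a> is a linear equation in the a_j's. Collect the n equations into a matrix system V a = ℓ, where row i of V is v_i (expressed in the standard basis). Since V is invertible (lower-triangular with 1s on the diagonal, up to permutation), solve by back-substitution:
  V =
[[-1, 0, 0, 1],
 [0, -1, 1, 0],
 [1, 1, 0, 0],
 [1, 0, 0, 0]]
  V a = (-1, 3, 0, 4)
Solving gives a = (4, -4, -1, 3).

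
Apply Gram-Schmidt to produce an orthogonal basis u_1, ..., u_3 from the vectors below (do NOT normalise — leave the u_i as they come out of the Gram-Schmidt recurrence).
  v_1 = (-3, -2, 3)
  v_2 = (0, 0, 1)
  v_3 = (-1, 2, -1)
Orthogonal basis:
  u_1 = (-3, -2, 3)
  u_2 = (9/22, 3/11, 13/22)
  u_3 = (-16/13, 24/13, 0)

Apply the Gram-Schmidt recurrence
  u_1 = v_1
  u_i = v_i − Σ_{j<i} ((v_i · u_j) / (u_j · u_j)) · u_j.

Step by step this gives:
  u_1 = (-3, -2, 3)
  u_2 = (9/22, 3/11, 13/22)
  u_3 = (-16/13, 24/13, 0)

Orthogonality check:
  u_2 · u_1 = 0 (should be 0)
  u_3 · u_1 = 0 (should be 0)
  u_3 · u_2 = 0 (should be 0)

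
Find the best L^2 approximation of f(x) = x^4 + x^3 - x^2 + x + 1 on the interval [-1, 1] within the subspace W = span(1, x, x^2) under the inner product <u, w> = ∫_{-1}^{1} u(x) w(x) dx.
g(x) = -x^2/7 + 8*x/5 + 32/35

The best approximation g ∈ W is the orthogonal projection of f onto W. Writing g = a_0 + a_1 x + a_2 x^2, the coefficients solve the normal equations G · a = b where
  G_{ij} = <φ_i, φ_j> and b_i = <f, φ_i>, with φ_0 = 1, φ_1 = x, φ_2 = x^2.
G =
  [2, 0, 2/3]
  [0, 2/3, 0]
  [2/3, 0, 2/5],
b = (26/15, 16/15, 58/105).
Solving gives a_0 = 32/35, a_1 = 8/5, a_2 = -1/7, so
  g(x) = -x^2/7 + 8*x/5 + 32/35.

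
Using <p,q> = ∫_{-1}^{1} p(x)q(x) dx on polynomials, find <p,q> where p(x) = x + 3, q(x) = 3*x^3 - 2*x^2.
<p,q> = -14/5

Expand the product: p(x)·q(x) = 3*x^4 + 7*x^3 - 6*x^2.
∫_{-1}^{1} of each monomial x^k gives [2/(k+1) if k even, 0 if k odd]. Integrating term-by-term (or equivalently evaluating the antiderivative F(x) = 3*x^5/5 + 7*x^4/4 - 2*x^3 at the endpoints):
  F(1) − F(−1) = 7/20 − (63/20) = -14/5.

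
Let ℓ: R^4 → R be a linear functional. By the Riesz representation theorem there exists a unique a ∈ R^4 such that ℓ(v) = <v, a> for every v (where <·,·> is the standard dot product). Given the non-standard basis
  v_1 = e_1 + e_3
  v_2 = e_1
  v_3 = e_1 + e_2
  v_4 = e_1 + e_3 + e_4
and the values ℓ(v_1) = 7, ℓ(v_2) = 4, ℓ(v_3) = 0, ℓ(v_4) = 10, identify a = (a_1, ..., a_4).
a = (4, -4, 3, 3)

Write a = (a_1, ..., a_4) in the standard basis. For each basis vector v_i, ℓ(v_i) = <v_i, a> is a linear equation in the a_j's. Collect the n equations into a matrix system V a = ℓ, where row i of V is v_i (expressed in the standard basis). Since V is invertible (lower-triangular with 1s on the diagonal, up to permutation), solve by back-substitution:
  V =
[[1, 0, 1, 0],
 [1, 0, 0, 0],
 [1, 1, 0, 0],
 [1, 0, 1, 1]]
  V a = (7, 4, 0, 10)
Solving gives a = (4, -4, 3, 3).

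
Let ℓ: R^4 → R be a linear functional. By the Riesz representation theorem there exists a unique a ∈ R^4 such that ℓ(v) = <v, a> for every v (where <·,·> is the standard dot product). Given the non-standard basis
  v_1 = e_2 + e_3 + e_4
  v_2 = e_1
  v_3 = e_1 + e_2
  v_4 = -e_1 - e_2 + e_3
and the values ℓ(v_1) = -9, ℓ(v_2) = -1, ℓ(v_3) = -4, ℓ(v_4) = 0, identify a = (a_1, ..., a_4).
a = (-1, -3, -4, -2)

Write a = (a_1, ..., a_4) in the standard basis. For each basis vector v_i, ℓ(v_i) = <v_i, a> is a linear equation in the a_j's. Collect the n equations into a matrix system V a = ℓ, where row i of V is v_i (expressed in the standard basis). Since V is invertible (lower-triangular with 1s on the diagonal, up to permutation), solve by back-substitution:
  V =
[[0, 1, 1, 1],
 [1, 0, 0, 0],
 [1, 1, 0, 0],
 [-1, -1, 1, 0]]
  V a = (-9, -1, -4, 0)
Solving gives a = (-1, -3, -4, -2).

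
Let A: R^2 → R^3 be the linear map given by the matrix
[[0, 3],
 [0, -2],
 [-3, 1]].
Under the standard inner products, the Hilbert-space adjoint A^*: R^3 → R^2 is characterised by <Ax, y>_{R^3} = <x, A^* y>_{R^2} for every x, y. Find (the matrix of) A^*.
A^* = A^T =
[[0, 0, -3],
 [3, -2, 1]]

For real matrices with standard dot products, the defining identity <Ax, y> = <x, A^* y> gives (Ax)^T y = x^T (A^*) y, i.e. x^T A^T y = x^T (A^*) y. Since this holds for all x, y, we must have A^* = A^T. Therefore
A^* =
[[0, 0, -3],
 [3, -2, 1]].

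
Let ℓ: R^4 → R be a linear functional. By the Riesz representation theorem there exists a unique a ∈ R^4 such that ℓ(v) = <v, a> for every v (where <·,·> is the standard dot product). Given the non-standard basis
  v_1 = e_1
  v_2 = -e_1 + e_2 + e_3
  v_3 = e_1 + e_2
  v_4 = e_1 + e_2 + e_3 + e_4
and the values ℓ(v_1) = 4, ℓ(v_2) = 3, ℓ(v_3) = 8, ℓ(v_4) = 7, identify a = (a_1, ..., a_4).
a = (4, 4, 3, -4)

Write a = (a_1, ..., a_4) in the standard basis. For each basis vector v_i, ℓ(v_i) = <v_i, a> is a linear equation in the a_j's. Collect the n equations into a matrix system V a = ℓ, where row i of V is v_i (expressed in the standard basis). Since V is invertible (lower-triangular with 1s on the diagonal, up to permutation), solve by back-substitution:
  V =
[[1, 0, 0, 0],
 [-1, 1, 1, 0],
 [1, 1, 0, 0],
 [1, 1, 1, 1]]
  V a = (4, 3, 8, 7)
Solving gives a = (4, 4, 3, -4).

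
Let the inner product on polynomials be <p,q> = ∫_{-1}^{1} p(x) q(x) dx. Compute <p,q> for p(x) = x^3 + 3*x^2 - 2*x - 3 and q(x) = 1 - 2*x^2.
<p,q> = -12/5

Expand the product: p(x)·q(x) = -2*x^5 - 6*x^4 + 5*x^3 + 9*x^2 - 2*x - 3.
∫_{-1}^{1} of each monomial x^k gives [2/(k+1) if k even, 0 if k odd]. Integrating term-by-term (or equivalently evaluating the antiderivative F(x) = -x^6/3 - 6*x^5/5 + 5*x^4/4 + 3*x^3 - x^2 - 3*x at the endpoints):
  F(1) − F(−1) = -77/60 − (67/60) = -12/5.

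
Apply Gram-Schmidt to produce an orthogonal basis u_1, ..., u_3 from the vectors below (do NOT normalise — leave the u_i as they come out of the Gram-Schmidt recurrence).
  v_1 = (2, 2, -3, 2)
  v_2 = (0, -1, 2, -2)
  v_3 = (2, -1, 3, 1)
Orthogonal basis:
  u_1 = (2, 2, -3, 2)
  u_2 = (8/7, 1/7, 2/7, -6/7)
  u_3 = (4/3, -2/3, 2, 7/3)

Apply the Gram-Schmidt recurrence
  u_1 = v_1
  u_i = v_i − Σ_{j<i} ((v_i · u_j) / (u_j · u_j)) · u_j.

Step by step this gives:
  u_1 = (2, 2, -3, 2)
  u_2 = (8/7, 1/7, 2/7, -6/7)
  u_3 = (4/3, -2/3, 2, 7/3)

Orthogonality check:
  u_2 · u_1 = 0 (should be 0)
  u_3 · u_1 = 0 (should be 0)
  u_3 · u_2 = 0 (should be 0)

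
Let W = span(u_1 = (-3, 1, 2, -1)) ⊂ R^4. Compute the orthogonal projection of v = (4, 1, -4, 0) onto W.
proj_W(v) = (19/5, -19/15, -38/15, 19/15)

Set up U = [u_1 | ... | u_1] ∈ R^(4×1). The projector onto W = col(U) is P = U (U^T U)^(-1) U^T.
Compute U^T U =
  [15],
and U^T v = (-19).
Solve U^T U · c = U^T v for the coefficients: c = (-19/15). The projection is proj_W(v) = U c.
Check: (v - proj_W(v)) · u_1 = 0  (should be 0).
Result: proj_W(v) = (19/5, -19/15, -38/15, 19/15).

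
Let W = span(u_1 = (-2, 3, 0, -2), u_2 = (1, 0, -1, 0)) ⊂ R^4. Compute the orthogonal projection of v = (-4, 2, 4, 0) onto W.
proj_W(v) = (-22/5, 6/5, 18/5, -4/5)

Set up U = [u_1 | ... | u_2] ∈ R^(4×2). The projector onto W = col(U) is P = U (U^T U)^(-1) U^T.
Compute U^T U =
  [17, -2]
  [-2, 2],
and U^T v = (14, -8).
Solve U^T U · c = U^T v for the coefficients: c = (2/5, -18/5). The projection is proj_W(v) = U c.
Check: (v - proj_W(v)) · u_1 = 0  (should be 0).
Check: (v - proj_W(v)) · u_2 = 0  (should be 0).
Result: proj_W(v) = (-22/5, 6/5, 18/5, -4/5).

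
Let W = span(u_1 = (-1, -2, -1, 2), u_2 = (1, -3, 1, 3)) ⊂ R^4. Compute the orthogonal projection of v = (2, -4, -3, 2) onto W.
proj_W(v) = (-1/2, -3, -1/2, 3)

Set up U = [u_1 | ... | u_2] ∈ R^(4×2). The projector onto W = col(U) is P = U (U^T U)^(-1) U^T.
Compute U^T U =
  [10, 10]
  [10, 20],
and U^T v = (13, 17).
Solve U^T U · c = U^T v for the coefficients: c = (9/10, 2/5). The projection is proj_W(v) = U c.
Check: (v - proj_W(v)) · u_1 = 0  (should be 0).
Check: (v - proj_W(v)) · u_2 = 0  (should be 0).
Result: proj_W(v) = (-1/2, -3, -1/2, 3).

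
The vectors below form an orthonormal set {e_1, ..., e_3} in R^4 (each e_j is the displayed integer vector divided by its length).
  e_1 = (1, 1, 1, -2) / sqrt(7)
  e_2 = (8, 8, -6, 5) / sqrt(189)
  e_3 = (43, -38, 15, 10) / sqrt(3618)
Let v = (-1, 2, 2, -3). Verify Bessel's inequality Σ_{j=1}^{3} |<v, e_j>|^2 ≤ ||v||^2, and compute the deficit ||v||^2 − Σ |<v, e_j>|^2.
Σ |<v, e_j>|^2 = 2331/134; ||v||^2 = 18; deficit = 81/134

Write each e_j = u_j / sqrt(<u_j, u_j>) where u_j is the displayed integer vector. Then <v, e_j> = <v, u_j> / sqrt(<u_j, u_j>), so |<v, e_j>|^2 = <v, u_j>^2 / <u_j, u_j>.
Coefficients: <v, e_1> = 9/sqrt(7), <v, e_2> = -19/sqrt(189), <v, e_3> = -119/sqrt(3618).
Square and sum: Σ |<v, e_j>|^2 = 2331/134.
Compute ||v||^2 = v·v = 18.
Deficit = 18 − 2331/134 = 81/134 ≥ 0, confirming Bessel's inequality. (The deficit equals ||v − Σ <v,e_j> e_j||^2, the squared distance from v to span{e_j}.)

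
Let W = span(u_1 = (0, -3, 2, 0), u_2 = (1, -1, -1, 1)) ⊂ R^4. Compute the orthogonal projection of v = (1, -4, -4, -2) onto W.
proj_W(v) = (29/17, -38/17, -23/17, 29/17)

Set up U = [u_1 | ... | u_2] ∈ R^(4×2). The projector onto W = col(U) is P = U (U^T U)^(-1) U^T.
Compute U^T U =
  [13, 1]
  [1, 4],
and U^T v = (4, 7).
Solve U^T U · c = U^T v for the coefficients: c = (3/17, 29/17). The projection is proj_W(v) = U c.
Check: (v - proj_W(v)) · u_1 = 0  (should be 0).
Check: (v - proj_W(v)) · u_2 = 0  (should be 0).
Result: proj_W(v) = (29/17, -38/17, -23/17, 29/17).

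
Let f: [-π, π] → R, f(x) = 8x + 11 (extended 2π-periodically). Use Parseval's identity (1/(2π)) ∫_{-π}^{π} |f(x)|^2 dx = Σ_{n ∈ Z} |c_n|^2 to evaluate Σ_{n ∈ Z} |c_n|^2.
Σ |c_n|^2 = 64π^2/3 + 121

Expand and integrate term by term over [-π, π]:
  ∫ (8x)^2 dx = 64·(2π^3/3); ∫ 2·8·(11)·x dx = 0 (odd integrand); ∫ 11^2 dx = 121·2π.
So (1/(2π)) ∫_{-π}^{π} (8x + 11)^2 dx = 64π^2/3 + 121 = 64π^2/3 + 121.
Parseval ⇒ Σ |c_n|^2 = 64π^2/3 + 121.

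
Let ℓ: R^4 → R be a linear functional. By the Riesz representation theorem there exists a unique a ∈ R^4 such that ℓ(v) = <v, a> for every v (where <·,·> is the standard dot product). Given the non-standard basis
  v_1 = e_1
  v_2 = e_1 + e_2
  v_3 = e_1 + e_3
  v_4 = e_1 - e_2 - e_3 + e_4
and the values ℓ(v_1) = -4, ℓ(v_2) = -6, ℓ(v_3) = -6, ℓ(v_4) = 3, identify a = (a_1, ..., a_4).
a = (-4, -2, -2, 3)

Write a = (a_1, ..., a_4) in the standard basis. For each basis vector v_i, ℓ(v_i) = <v_i, a> is a linear equation in the a_j's. Collect the n equations into a matrix system V a = ℓ, where row i of V is v_i (expressed in the standard basis). Since V is invertible (lower-triangular with 1s on the diagonal, up to permutation), solve by back-substitution:
  V =
[[1, 0, 0, 0],
 [1, 1, 0, 0],
 [1, 0, 1, 0],
 [1, -1, -1, 1]]
  V a = (-4, -6, -6, 3)
Solving gives a = (-4, -2, -2, 3).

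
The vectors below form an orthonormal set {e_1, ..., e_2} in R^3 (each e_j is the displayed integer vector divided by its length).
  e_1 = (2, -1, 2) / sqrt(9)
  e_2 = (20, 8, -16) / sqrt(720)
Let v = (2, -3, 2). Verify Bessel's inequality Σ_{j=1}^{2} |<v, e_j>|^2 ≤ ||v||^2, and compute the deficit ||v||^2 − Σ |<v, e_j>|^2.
Σ |<v, e_j>|^2 = 69/5; ||v||^2 = 17; deficit = 16/5

Write each e_j = u_j / sqrt(<u_j, u_j>) where u_j is the displayed integer vector. Then <v, e_j> = <v, u_j> / sqrt(<u_j, u_j>), so |<v, e_j>|^2 = <v, u_j>^2 / <u_j, u_j>.
Coefficients: <v, e_1> = 11/sqrt(9), <v, e_2> = -16/sqrt(720).
Square and sum: Σ |<v, e_j>|^2 = 69/5.
Compute ||v||^2 = v·v = 17.
Deficit = 17 − 69/5 = 16/5 ≥ 0, confirming Bessel's inequality. (The deficit equals ||v − Σ <v,e_j> e_j||^2, the squared distance from v to span{e_j}.)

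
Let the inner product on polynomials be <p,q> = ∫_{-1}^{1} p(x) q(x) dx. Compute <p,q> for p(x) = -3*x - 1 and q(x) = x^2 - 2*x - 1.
<p,q> = 16/3

Expand the product: p(x)·q(x) = -3*x^3 + 5*x^2 + 5*x + 1.
∫_{-1}^{1} of each monomial x^k gives [2/(k+1) if k even, 0 if k odd]. Integrating term-by-term (or equivalently evaluating the antiderivative F(x) = -3*x^4/4 + 5*x^3/3 + 5*x^2/2 + x at the endpoints):
  F(1) − F(−1) = 53/12 − (-11/12) = 16/3.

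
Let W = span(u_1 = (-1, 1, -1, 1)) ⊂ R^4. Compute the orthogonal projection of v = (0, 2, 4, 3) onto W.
proj_W(v) = (-1/4, 1/4, -1/4, 1/4)

Set up U = [u_1 | ... | u_1] ∈ R^(4×1). The projector onto W = col(U) is P = U (U^T U)^(-1) U^T.
Compute U^T U =
  [4],
and U^T v = (1).
Solve U^T U · c = U^T v for the coefficients: c = (1/4). The projection is proj_W(v) = U c.
Check: (v - proj_W(v)) · u_1 = 0  (should be 0).
Result: proj_W(v) = (-1/4, 1/4, -1/4, 1/4).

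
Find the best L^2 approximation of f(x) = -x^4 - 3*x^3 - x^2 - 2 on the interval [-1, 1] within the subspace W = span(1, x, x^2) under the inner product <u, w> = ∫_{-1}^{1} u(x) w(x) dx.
g(x) = -13*x^2/7 - 9*x/5 - 67/35

The best approximation g ∈ W is the orthogonal projection of f onto W. Writing g = a_0 + a_1 x + a_2 x^2, the coefficients solve the normal equations G · a = b where
  G_{ij} = <φ_i, φ_j> and b_i = <f, φ_i>, with φ_0 = 1, φ_1 = x, φ_2 = x^2.
G =
  [2, 0, 2/3]
  [0, 2/3, 0]
  [2/3, 0, 2/5],
b = (-76/15, -6/5, -212/105).
Solving gives a_0 = -67/35, a_1 = -9/5, a_2 = -13/7, so
  g(x) = -13*x^2/7 - 9*x/5 - 67/35.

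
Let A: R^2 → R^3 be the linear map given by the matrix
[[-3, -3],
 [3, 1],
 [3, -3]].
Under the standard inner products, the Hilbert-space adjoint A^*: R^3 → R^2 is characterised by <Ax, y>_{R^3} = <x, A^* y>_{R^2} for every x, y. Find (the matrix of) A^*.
A^* = A^T =
[[-3, 3, 3],
 [-3, 1, -3]]

For real matrices with standard dot products, the defining identity <Ax, y> = <x, A^* y> gives (Ax)^T y = x^T (A^*) y, i.e. x^T A^T y = x^T (A^*) y. Since this holds for all x, y, we must have A^* = A^T. Therefore
A^* =
[[-3, 3, 3],
 [-3, 1, -3]].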